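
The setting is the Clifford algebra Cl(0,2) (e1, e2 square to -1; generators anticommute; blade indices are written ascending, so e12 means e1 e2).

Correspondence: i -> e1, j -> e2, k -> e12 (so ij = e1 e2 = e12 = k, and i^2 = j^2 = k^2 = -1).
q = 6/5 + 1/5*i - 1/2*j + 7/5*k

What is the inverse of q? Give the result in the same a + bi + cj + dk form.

In blades: q = 6/5 + 1/5*e1 - 1/2*e2 + 7/5*e12.
With qbar = 6/5 - 1/5*e1 + 1/2*e2 - 7/5*e12 (scalar fixed, mapped units negated), q qbar = 369/100 (the sum of squared coefficients), so q^-1 = qbar / (369/100) = 40/123 - 20/369*e1 + 50/369*e2 - 140/369*e12; translating back:
Answer: 40/123 - 20/369*i + 50/369*j - 140/369*k


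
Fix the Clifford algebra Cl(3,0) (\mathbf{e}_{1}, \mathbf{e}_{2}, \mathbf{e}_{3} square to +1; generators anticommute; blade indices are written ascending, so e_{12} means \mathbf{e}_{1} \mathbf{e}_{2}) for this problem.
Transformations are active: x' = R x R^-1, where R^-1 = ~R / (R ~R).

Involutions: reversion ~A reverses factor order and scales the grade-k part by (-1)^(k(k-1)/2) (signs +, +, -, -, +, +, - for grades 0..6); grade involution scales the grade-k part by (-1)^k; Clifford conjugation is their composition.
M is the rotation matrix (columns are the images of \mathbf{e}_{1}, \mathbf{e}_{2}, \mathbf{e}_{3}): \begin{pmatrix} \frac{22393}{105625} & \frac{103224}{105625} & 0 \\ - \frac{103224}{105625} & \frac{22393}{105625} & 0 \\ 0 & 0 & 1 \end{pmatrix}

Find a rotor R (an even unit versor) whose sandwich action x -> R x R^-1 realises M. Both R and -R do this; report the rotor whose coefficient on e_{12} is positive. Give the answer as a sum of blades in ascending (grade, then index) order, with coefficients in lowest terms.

Method: write R = a + b12*e_{12} + b13*e_{13} + b23*e_{23} with a^2 + b12^2 + b13^2 + b23^2 = 1 (so R^-1 = ~R). Expanding the columns R e_j ~R gives tr M = 4a^2 - 1 and, from the antisymmetric part, M21 - M12 = -4a*b12, M13 - M31 = 4a*b13, M32 - M23 = -4a*b23.
Here tr M = \frac{150411}{105625}, so a^2 = (1 + tr M)/4 = \frac{64009}{105625} and a = ±\frac{253}{325}. Taking a = \frac{253}{325}: M21 - M12 = -\frac{206448}{105625}, M13 - M31 = 0, M32 - M23 = 0, giving b12 = \frac{204}{325}, b13 = 0, b23 = 0, i.e. R = \frac{253}{325} + \frac{204}{325} e_{12}.
Its e_{12} coefficient is already positive.
Answer: \frac{253}{325} + \frac{204}{325} e_{12}. Key observation: the double cover Spin(3) -> SO(3) sends R and -R to the same matrix (trace \frac{150411}{105625} here), so the stated sign of the e_{12} coefficient is what selects one sheet.


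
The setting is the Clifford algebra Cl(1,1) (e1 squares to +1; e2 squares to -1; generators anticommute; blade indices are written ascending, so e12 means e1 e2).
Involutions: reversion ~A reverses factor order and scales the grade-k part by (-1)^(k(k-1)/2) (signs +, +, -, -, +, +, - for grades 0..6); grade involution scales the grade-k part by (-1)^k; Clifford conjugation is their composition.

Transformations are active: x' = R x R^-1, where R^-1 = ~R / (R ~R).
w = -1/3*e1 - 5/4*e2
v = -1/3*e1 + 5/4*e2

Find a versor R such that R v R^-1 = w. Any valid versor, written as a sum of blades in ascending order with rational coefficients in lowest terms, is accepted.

A norm check does it: q(v) = q(w) = -209/144, hence R = v + w = -2/3*e1 realises the map — parallel part kept, (v - w)/2 negated, v carried to w.
Answer: -2/3*e1


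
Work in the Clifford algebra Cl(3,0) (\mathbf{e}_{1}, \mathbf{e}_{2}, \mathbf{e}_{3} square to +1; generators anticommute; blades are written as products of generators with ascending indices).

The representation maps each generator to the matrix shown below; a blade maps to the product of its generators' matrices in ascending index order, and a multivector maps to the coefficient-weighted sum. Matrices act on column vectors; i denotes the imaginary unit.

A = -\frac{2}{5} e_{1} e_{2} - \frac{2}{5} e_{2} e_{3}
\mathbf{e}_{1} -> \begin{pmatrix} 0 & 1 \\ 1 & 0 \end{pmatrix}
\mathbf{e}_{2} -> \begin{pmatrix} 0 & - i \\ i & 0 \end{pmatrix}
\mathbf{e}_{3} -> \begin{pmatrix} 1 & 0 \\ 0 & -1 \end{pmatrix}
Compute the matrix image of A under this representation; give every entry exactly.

Bivector images (products of the table entries): rho(e_{1} e_{2}) = rho(\mathbf{e}_{1})rho(\mathbf{e}_{2}) = \begin{pmatrix} i & 0 \\ 0 & - i \end{pmatrix}; rho(e_{2} e_{3}) = rho(\mathbf{e}_{2})rho(\mathbf{e}_{3}) = \begin{pmatrix} 0 & i \\ i & 0 \end{pmatrix}.
M = (-\frac{2}{5})*rho(e_{1} e_{2}) + (-\frac{2}{5})*rho(e_{2} e_{3}), summed entrywise:
Answer: \begin{pmatrix} - \frac{2 i}{5} & - \frac{2 i}{5} \\ - \frac{2 i}{5} & \frac{2 i}{5} \end{pmatrix}


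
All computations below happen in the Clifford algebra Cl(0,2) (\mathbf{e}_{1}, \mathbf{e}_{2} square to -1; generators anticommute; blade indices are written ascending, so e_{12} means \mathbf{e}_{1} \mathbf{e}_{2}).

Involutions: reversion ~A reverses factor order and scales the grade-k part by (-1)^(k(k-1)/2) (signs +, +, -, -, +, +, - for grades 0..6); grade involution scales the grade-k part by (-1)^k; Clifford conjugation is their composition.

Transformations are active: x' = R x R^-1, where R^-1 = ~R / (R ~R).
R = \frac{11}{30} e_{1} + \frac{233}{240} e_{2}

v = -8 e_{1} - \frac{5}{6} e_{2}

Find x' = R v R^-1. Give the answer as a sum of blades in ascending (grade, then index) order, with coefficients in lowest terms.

~R = \frac{11}{30} e_{1} + \frac{233}{240} e_{2}, and R ~R = -\frac{62033}{57600}, so R^-1 = ~R / (-\frac{62033}{57600}).
R v = \frac{5389}{1440} + \frac{1343}{180} e_{12}
Answer: \frac{59680}{10947} e_{1} - \frac{43159}{7298} e_{2}


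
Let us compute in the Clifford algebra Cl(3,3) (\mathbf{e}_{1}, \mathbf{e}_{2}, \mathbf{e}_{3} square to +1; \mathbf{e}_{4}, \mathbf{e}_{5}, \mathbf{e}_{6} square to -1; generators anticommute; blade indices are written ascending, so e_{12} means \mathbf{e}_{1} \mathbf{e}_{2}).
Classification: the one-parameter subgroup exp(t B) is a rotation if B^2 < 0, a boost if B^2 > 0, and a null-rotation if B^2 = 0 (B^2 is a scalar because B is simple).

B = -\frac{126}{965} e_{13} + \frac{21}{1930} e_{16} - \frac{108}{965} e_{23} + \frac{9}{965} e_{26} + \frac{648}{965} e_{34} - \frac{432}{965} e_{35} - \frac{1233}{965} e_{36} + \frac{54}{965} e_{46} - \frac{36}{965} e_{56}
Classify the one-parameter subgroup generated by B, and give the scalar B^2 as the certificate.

B^2 term by term: the squares give (-\frac{126}{965})^2*(e_{13})^2 + (\frac{21}{1930})^2*(e_{16})^2 + (-\frac{108}{965})^2*(e_{23})^2 + (\frac{9}{965})^2*(e_{26})^2 + (\frac{648}{965})^2*(e_{34})^2 + (-\frac{432}{965})^2*(e_{35})^2 + (-\frac{1233}{965})^2*(e_{36})^2 + (\frac{54}{965})^2*(e_{46})^2 + (-\frac{36}{965})^2*(e_{56})^2 = \frac{15876}{931225}*(-1) + \frac{441}{3724900}*(+1) + \frac{11664}{931225}*(-1) + \frac{81}{931225}*(+1) + \frac{419904}{931225}*(+1) + \frac{186624}{931225}*(+1) + \frac{1520289}{931225}*(+1) + \frac{2916}{931225}*(-1) + \frac{1296}{931225}*(-1) = \frac{9}{4} (each basis 2-blade squares to minus the product of its generators' squares); cross terms between blades sharing an index anticommute and cancel; the commuting (index-disjoint) pairs give grade-4 terms 2*c*c'*(blade product), which cancel blade by blade — e_{1236}: \frac{2268}{931225} - \frac{2268}{931225} = 0; e_{1346}: -\frac{13608}{931225} + \frac{13608}{931225} = 0; e_{1356}: \frac{9072}{931225} - \frac{9072}{931225} = 0; e_{2346}: -\frac{11664}{931225} + \frac{11664}{931225} = 0; e_{2356}: \frac{7776}{931225} - \frac{7776}{931225} = 0; e_{3456}: -\frac{46656}{931225} + \frac{46656}{931225} = 0 — confirming B is simple. So B^2 = \frac{9}{4}.
Answer: boost, certificate B^2 = \frac{9}{4}. Because \frac{9}{4} is invariant under every versor sandwich, the classification follows from its sign alone.


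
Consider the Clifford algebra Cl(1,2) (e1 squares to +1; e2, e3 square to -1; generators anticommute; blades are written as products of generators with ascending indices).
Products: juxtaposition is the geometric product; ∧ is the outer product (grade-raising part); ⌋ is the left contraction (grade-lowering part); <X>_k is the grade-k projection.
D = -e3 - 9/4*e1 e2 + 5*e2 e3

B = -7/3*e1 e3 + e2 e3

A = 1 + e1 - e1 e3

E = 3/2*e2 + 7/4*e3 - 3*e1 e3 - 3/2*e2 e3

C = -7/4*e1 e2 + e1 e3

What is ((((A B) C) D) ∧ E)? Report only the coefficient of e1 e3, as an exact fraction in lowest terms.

step 1: 7/3 - 7/3*e3 - e1 e2 - 7/3*e1 e3 + e2 e3 + e1 e2 e3
step 2: -7/12 - 7/3*e1 - e2 - 7/4*e3 - 61/12*e1 e2 + 7/12*e1 e3 + 61/12*e2 e3 + 49/12*e1 e2 e3
step 3: -755/48 - 211/12*e1 + 19/12*e2 - 173/48*e3 + 133/16*e1 e2 + 261/16*e1 e3 - 155/48*e2 e3 - 127/48*e1 e2 e3
step 4: -755/32*e2 - 5285/192*e3 - 211/8*e1 e2 + 197/12*e1 e3 + 1525/48*e2 e3 + 1357/64*e1 e2 e3
Answer: 197/12


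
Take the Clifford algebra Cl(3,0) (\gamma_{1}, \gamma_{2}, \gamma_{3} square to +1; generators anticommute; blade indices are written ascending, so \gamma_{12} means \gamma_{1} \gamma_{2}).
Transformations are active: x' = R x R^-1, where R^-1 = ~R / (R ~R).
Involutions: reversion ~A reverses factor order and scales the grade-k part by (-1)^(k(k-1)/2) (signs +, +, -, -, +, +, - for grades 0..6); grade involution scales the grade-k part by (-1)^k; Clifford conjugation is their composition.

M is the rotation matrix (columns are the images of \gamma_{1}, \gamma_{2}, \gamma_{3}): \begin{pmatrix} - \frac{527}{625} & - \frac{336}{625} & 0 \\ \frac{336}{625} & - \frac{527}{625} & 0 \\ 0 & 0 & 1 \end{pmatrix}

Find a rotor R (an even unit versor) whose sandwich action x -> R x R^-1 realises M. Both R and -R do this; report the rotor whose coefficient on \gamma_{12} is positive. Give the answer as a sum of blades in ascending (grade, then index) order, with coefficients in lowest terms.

Method: write R = a + b12*\gamma_{12} + b13*\gamma_{13} + b23*\gamma_{23} with a^2 + b12^2 + b13^2 + b23^2 = 1 (so R^-1 = ~R). Expanding the columns R e_j ~R gives tr M = 4a^2 - 1 and, from the antisymmetric part, M21 - M12 = -4a*b12, M13 - M31 = 4a*b13, M32 - M23 = -4a*b23.
Here tr M = -\frac{429}{625}, so a^2 = (1 + tr M)/4 = \frac{49}{625} and a = ±\frac{7}{25}. Taking a = \frac{7}{25}: M21 - M12 = \frac{672}{625}, M13 - M31 = 0, M32 - M23 = 0, giving b12 = -\frac{24}{25}, b13 = 0, b23 = 0, i.e. R = \frac{7}{25} - \frac{24}{25} \gamma_{12}.
Its \gamma_{12} coefficient is negative, so report the other preimage -R.
Answer: -\frac{7}{25} + \frac{24}{25} \gamma_{12}. Note: both R and -R realise this M (trace -\frac{429}{625}); the covering map identifies them, and the \gamma_{12}-coefficient sign is the tie-breaker.


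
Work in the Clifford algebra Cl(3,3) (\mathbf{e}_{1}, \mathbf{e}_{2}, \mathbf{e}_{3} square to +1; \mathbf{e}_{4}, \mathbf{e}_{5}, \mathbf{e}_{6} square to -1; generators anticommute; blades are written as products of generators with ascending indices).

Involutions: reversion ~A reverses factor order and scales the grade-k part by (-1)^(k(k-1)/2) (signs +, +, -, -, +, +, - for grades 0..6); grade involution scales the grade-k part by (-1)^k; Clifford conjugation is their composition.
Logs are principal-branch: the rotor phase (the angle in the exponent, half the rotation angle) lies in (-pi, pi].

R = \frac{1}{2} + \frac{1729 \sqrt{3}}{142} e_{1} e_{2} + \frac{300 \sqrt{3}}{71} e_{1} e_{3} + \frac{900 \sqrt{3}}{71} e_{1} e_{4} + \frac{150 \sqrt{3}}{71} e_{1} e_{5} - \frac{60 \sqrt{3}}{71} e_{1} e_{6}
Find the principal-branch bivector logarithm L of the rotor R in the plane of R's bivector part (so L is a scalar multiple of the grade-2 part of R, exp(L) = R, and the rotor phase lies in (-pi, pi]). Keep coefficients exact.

The scalar part of R is \frac{1}{2}, and that scalar determines the rotor phase on the principal branch; recovering the unit plane as bivector-part over sine of the phase gives L = phase * plane.
Concretely: cos(phase) = \frac{1}{2} gives phase = ±\frac{\pi}{3}, and since phase/sin(phase) is even the sign is immaterial: L = (phase/sin(phase)) * <R>_2 = (\frac{2 \sqrt{3} \pi}{9}) * <R>_2.
Answer: \frac{1729 \pi}{213} e_{1} e_{2} + \frac{200 \pi}{71} e_{1} e_{3} + \frac{600 \pi}{71} e_{1} e_{4} + \frac{100 \pi}{71} e_{1} e_{5} - \frac{40 \pi}{71} e_{1} e_{6}


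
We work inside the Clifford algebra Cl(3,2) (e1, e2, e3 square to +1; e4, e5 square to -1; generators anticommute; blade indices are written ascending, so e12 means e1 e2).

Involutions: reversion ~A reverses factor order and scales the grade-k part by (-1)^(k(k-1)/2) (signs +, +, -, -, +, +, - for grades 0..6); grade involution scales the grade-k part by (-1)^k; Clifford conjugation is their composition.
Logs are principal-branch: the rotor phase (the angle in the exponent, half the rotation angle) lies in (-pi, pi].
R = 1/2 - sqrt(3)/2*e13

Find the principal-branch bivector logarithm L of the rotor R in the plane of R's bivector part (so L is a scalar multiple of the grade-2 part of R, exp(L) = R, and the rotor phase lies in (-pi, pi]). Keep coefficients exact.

The scalar part of R is 1/2, which fixes the principal-branch rotor phase; the unit plane is then the bivector part divided by the sine of that phase, and L is that plane scaled by the phase.
Concretely: cos(phase) = 1/2 gives phase = ±pi/3, and since phase/sin(phase) is even the sign is immaterial: L = (phase/sin(phase)) * <R>_2 = (2*sqrt(3)*pi/9) * <R>_2.
Answer: -pi/3*e13


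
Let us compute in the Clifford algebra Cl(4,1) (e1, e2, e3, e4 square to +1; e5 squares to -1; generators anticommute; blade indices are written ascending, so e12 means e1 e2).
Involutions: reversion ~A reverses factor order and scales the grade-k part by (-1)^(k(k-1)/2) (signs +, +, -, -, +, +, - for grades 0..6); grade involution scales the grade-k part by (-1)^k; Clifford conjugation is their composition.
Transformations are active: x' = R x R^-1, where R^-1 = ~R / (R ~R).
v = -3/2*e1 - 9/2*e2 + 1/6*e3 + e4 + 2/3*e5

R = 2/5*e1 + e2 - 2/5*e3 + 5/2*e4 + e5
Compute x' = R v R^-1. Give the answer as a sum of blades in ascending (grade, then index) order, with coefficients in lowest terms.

~R = 2/5*e1 + e2 - 2/5*e3 + 5/2*e4 + e5, and R ~R = 657/100, so R^-1 = ~R / (657/100).
R v = -10/3 - 3/10*e12 - 8/15*e13 + 83/20*e14 + 53/30*e15 - 49/30*e23 + 49/4*e24 + 31/6*e25 - 49/60*e34 - 13/30*e35 + 2/3*e45
Answer: 4313/3942*e1 + 13739/3942*e2 + 943/3942*e3 - 6971/1971*e4 - 3314/1971*e5


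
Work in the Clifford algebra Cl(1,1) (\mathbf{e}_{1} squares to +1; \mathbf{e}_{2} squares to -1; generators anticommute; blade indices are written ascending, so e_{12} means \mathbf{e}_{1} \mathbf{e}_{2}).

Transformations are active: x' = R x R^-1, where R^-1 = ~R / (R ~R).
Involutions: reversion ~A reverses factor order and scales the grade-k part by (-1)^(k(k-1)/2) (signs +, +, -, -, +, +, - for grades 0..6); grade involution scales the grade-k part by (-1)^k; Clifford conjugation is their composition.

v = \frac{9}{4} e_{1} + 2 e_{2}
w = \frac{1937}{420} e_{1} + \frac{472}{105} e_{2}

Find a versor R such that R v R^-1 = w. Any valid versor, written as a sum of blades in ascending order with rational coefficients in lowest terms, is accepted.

Construction: equal norms (both \frac{17}{16}) license R = v + w = \frac{1441}{210} e_{1} + \frac{682}{105} e_{2} — nothing changes along that direction, while (v - w)/2 changes sign, so v maps onto w.
Answer: \frac{1441}{210} e_{1} + \frac{682}{105} e_{2}


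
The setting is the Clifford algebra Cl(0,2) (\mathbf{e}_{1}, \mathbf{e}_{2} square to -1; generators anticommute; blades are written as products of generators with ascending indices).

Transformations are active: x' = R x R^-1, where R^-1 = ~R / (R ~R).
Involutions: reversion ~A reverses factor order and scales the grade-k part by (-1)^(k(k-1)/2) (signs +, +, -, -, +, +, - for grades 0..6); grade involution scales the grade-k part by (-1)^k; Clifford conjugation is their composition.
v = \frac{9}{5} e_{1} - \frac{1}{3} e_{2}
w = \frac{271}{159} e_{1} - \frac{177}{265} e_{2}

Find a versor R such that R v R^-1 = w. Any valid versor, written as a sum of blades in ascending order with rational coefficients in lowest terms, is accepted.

Here q(v) = q(w) = -\frac{754}{225}; the classical choice R = v + w = \frac{2786}{795} e_{1} - \frac{796}{795} e_{2} then realises v -> w under the sandwich.
Answer: \frac{2786}{795} e_{1} - \frac{796}{795} e_{2}


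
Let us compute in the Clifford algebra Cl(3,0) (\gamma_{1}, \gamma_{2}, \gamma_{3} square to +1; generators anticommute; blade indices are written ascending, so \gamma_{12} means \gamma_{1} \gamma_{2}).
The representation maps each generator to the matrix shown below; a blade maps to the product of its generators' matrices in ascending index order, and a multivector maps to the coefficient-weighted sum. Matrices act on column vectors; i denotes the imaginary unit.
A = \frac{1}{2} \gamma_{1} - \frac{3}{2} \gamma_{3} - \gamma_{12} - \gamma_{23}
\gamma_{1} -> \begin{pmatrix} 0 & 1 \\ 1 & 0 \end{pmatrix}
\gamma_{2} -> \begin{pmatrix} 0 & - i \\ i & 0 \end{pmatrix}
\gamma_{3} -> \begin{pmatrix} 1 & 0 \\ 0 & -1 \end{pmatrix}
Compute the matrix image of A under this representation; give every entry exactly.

Bivector images (products of the table entries): rho(\gamma_{12}) = rho(\gamma_{1})rho(\gamma_{2}) = \begin{pmatrix} i & 0 \\ 0 & - i \end{pmatrix}; rho(\gamma_{23}) = rho(\gamma_{2})rho(\gamma_{3}) = \begin{pmatrix} 0 & i \\ i & 0 \end{pmatrix}.
M = (\frac{1}{2})*rho(\gamma_{1}) + (-\frac{3}{2})*rho(\gamma_{3}) + (-1)*rho(\gamma_{12}) + (-1)*rho(\gamma_{23}), summed entrywise:
Answer: \begin{pmatrix} - \frac{3}{2} - i & \frac{1}{2} - i \\ \frac{1}{2} - i & \frac{3}{2} + i \end{pmatrix}


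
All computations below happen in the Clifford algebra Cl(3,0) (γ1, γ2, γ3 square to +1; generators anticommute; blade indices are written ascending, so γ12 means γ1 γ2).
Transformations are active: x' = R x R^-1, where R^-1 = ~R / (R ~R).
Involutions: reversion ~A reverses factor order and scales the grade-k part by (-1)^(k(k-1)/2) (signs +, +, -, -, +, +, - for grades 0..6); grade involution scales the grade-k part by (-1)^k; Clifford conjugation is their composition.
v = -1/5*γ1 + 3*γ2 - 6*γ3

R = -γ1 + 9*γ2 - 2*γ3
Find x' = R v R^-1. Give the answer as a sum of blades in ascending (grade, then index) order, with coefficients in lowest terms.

~R = -γ1 + 9*γ2 - 2*γ3, and R ~R = 86, so R^-1 = ~R / (86).
R v = 196/5 - 6/5*γ12 + 28/5*γ13 - 48*γ23
Answer: -153/215*γ1 + 1119/215*γ2 + 898/215*γ3


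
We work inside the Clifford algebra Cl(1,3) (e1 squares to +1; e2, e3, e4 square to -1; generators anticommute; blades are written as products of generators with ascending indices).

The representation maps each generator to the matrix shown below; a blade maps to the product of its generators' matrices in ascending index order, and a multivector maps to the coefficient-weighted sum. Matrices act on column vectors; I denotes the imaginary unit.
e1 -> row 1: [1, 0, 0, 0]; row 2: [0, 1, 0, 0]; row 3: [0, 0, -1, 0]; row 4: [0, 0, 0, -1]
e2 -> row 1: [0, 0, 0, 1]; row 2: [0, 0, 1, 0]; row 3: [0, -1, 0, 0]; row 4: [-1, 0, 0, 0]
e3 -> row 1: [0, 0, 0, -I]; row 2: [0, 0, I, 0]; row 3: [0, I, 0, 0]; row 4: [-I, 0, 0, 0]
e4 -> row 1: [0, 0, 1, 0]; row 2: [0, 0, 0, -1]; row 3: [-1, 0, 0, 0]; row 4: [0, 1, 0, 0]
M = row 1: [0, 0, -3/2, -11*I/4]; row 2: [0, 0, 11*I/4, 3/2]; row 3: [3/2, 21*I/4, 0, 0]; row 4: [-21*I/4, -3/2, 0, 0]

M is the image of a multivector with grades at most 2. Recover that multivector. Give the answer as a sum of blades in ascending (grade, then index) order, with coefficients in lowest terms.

Method: the blade images are trace-orthogonal — tr(rho(e_A) rho(e_B)^-1) = 4 if A = B and 0 otherwise — and rho(e_A)^-1 = (e_A)^2 * rho(e_A) with (e_A)^2 = +1 or -1, so the coefficient of e_A in the preimage is (e_A)^2 * tr(M rho(e_A))/4.
Nonzero projections over blades of grade <= 2: e3: (e3)^2 = -1, tr(M rho(e3)) = -16, coefficient 4; e4: (e4)^2 = -1, tr(M rho(e4)) = 6, coefficient -3/2; e1 e3: (e1 e3)^2 = +1, tr(M rho(e1 e3)) = -5, coefficient -5/4. Every other blade of grade <= 2 projects to 0.
Answer: 4*e3 - 3/2*e4 - 5/4*e1 e3


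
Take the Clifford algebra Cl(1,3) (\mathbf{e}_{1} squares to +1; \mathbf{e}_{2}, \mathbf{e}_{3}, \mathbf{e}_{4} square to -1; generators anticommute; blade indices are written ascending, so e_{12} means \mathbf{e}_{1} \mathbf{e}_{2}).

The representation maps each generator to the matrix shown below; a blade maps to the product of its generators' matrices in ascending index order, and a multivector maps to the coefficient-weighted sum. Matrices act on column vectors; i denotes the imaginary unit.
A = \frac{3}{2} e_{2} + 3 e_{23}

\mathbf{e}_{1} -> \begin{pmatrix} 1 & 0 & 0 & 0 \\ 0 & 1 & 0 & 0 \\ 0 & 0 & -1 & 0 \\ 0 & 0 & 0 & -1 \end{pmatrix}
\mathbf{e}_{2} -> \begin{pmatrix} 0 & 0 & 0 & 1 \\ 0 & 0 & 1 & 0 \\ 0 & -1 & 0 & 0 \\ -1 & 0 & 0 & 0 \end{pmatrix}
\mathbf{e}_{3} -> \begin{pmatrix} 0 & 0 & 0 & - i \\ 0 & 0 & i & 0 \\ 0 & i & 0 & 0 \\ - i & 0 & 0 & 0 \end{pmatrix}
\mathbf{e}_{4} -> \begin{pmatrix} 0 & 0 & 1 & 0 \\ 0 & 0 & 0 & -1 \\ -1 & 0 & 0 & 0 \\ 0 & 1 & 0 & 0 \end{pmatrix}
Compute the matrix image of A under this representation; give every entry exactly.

Bivector images (products of the table entries): rho(e_{23}) = rho(\mathbf{e}_{2})rho(\mathbf{e}_{3}) = \begin{pmatrix} - i & 0 & 0 & 0 \\ 0 & i & 0 & 0 \\ 0 & 0 & - i & 0 \\ 0 & 0 & 0 & i \end{pmatrix}.
M = (\frac{3}{2})*rho(e_{2}) + (3)*rho(e_{23}), summed entrywise:
Answer: \begin{pmatrix} - 3 i & 0 & 0 & \frac{3}{2} \\ 0 & 3 i & \frac{3}{2} & 0 \\ 0 & - \frac{3}{2} & - 3 i & 0 \\ - \frac{3}{2} & 0 & 0 & 3 i \end{pmatrix}


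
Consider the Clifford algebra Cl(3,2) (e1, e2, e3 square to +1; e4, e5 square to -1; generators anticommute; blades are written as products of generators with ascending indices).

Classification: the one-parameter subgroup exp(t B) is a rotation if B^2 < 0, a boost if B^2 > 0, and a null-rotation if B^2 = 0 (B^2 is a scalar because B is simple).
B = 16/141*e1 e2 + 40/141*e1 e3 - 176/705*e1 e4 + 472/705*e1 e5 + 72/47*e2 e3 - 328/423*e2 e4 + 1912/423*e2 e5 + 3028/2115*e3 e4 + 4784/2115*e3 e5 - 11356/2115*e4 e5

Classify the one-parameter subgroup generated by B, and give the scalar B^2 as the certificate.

B^2 term by term: the squares give (16/141)^2*(e1 e2)^2 + (40/141)^2*(e1 e3)^2 + (-176/705)^2*(e1 e4)^2 + (472/705)^2*(e1 e5)^2 + (72/47)^2*(e2 e3)^2 + (-328/423)^2*(e2 e4)^2 + (1912/423)^2*(e2 e5)^2 + (3028/2115)^2*(e3 e4)^2 + (4784/2115)^2*(e3 e5)^2 + (-11356/2115)^2*(e4 e5)^2 = 256/19881*(-1) + 1600/19881*(-1) + 30976/497025*(+1) + 222784/497025*(+1) + 5184/2209*(-1) + 107584/178929*(+1) + 3655744/178929*(+1) + 9168784/4473225*(+1) + 22886656/4473225*(+1) + 128958736/4473225*(-1) = -64/25 (each basis 2-blade squares to minus the product of its generators' squares); cross terms between blades sharing an index anticommute and cancel; the commuting (index-disjoint) pairs give grade-4 terms 2*c*c'*(blade product), which cancel blade by blade — e1 e2 e3 e4: 96896/298215 + 26240/59643 - 8448/11045 = 0; e1 e2 e3 e5: 153088/298215 - 152960/59643 + 22656/11045 = 0; e1 e2 e4 e5: -363392/298215 + 673024/298215 - 309632/298215 = 0; e1 e3 e4 e5: -181696/59643 + 1683968/1491075 + 2858432/1491075 = 0; e2 e3 e4 e5: -181696/11045 + 3138304/894645 + 11579072/894645 = 0 — confirming B is simple. So B^2 = -64/25.
Answer: rotation, certificate B^2 = -64/25. Note: conjugating B changes its blade decomposition but never the scalar B^2 = -64/25, whose sign settles the classification.


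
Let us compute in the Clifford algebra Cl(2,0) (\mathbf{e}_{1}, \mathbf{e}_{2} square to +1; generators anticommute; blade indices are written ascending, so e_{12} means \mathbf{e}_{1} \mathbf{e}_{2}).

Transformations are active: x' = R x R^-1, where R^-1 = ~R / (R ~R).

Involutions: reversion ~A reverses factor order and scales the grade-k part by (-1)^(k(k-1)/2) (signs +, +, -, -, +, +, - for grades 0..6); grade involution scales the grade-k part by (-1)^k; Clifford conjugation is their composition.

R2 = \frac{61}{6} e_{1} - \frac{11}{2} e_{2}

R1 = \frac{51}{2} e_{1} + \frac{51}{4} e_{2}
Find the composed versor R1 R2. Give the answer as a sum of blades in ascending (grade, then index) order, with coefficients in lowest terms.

Distribute over the terms of R1 (each basis-blade product reordered to ascending indices, repeated generators contracted through their squares):
(\frac{51}{2} e_{1}) R2 = \frac{1037}{4} - \frac{561}{4} e_{12}
(\frac{51}{4} e_{2}) R2 = -\frac{561}{8} - \frac{1037}{8} e_{12}
Summing the partial products and collecting blades:
Answer: \frac{1513}{8} - \frac{2159}{8} e_{12}


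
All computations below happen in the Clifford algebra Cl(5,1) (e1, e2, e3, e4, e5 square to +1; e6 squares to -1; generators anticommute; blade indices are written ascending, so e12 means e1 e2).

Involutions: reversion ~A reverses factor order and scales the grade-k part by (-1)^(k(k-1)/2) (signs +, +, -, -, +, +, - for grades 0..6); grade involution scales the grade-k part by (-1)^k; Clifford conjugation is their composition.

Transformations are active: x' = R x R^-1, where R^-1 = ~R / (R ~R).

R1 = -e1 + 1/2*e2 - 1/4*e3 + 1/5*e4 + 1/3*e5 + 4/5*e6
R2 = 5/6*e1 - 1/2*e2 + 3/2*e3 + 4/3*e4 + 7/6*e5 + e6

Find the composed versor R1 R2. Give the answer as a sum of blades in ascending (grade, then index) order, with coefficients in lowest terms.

Distribute over the terms of R1 (each basis-blade product reordered to ascending indices, repeated generators contracted through their squares):
(-e1) R2 = -5/6 + 1/2*e12 - 3/2*e13 - 4/3*e14 - 7/6*e15 - e16
(1/2*e2) R2 = -1/4 - 5/12*e12 + 3/4*e23 + 2/3*e24 + 7/12*e25 + 1/2*e26
(-1/4*e3) R2 = -3/8 + 5/24*e13 - 1/8*e23 - 1/3*e34 - 7/24*e35 - 1/4*e36
(1/5*e4) R2 = 4/15 - 1/6*e14 + 1/10*e24 - 3/10*e34 + 7/30*e45 + 1/5*e46
(1/3*e5) R2 = 7/18 - 5/18*e15 + 1/6*e25 - 1/2*e35 - 4/9*e45 + 1/3*e56
(4/5*e6) R2 = -4/5 - 2/3*e16 + 2/5*e26 - 6/5*e36 - 16/15*e46 - 14/15*e56
Summing the partial products and collecting blades:
Answer: -577/360 + 1/12*e12 - 31/24*e13 - 3/2*e14 - 13/9*e15 - 5/3*e16 + 5/8*e23 + 23/30*e24 + 3/4*e25 + 9/10*e26 - 19/30*e34 - 19/24*e35 - 29/20*e36 - 19/90*e45 - 13/15*e46 - 3/5*e56


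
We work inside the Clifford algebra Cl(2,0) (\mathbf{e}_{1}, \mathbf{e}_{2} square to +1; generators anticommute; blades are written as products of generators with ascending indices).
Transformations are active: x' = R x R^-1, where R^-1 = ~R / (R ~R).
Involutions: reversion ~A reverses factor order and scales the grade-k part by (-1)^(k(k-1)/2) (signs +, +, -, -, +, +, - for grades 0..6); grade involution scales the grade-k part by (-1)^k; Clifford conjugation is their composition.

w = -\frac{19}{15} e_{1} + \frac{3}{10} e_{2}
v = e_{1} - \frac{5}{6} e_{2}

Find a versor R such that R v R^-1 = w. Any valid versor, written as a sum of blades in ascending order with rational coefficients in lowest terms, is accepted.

Since q(v) = q(w) = \frac{61}{36}, the sum R = v + w = -\frac{4}{15} e_{1} - \frac{8}{15} e_{2} does the job whenever invertible.
Answer: -\frac{4}{15} e_{1} - \frac{8}{15} e_{2}


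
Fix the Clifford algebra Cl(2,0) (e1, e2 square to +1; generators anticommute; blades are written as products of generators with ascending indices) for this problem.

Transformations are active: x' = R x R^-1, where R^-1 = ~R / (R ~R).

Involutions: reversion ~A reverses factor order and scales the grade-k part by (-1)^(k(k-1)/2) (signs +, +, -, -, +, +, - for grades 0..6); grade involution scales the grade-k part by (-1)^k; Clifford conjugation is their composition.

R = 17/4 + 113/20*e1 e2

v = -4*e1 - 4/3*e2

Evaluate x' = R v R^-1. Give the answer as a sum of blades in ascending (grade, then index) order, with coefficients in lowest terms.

~R = 17/4 - 113/20*e1 e2, and R ~R = 9997/200, so R^-1 = ~R / (9997/200).
R v = -368/15*e1 + 254/15*e2
Answer: -5156/29991*e1 + 42116/9997*e2


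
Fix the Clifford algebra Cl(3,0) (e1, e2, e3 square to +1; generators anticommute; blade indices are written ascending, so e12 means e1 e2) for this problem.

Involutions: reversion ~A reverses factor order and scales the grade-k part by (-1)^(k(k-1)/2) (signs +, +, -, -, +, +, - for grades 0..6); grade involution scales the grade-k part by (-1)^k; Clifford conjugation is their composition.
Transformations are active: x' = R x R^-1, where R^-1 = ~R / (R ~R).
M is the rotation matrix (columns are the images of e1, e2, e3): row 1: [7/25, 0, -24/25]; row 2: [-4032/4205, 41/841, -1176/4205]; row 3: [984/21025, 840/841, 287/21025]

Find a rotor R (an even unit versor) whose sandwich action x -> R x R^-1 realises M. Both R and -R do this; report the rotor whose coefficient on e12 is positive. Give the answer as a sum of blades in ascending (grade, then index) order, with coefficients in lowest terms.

Method: write R = a + b12*e12 + b13*e13 + b23*e23 with a^2 + b12^2 + b13^2 + b23^2 = 1 (so R^-1 = ~R). Expanding the columns R e_j ~R gives tr M = 4a^2 - 1 and, from the antisymmetric part, M21 - M12 = -4a*b12, M13 - M31 = 4a*b13, M32 - M23 = -4a*b23.
Here tr M = 7199/21025, so a^2 = (1 + tr M)/4 = 7056/21025 and a = ±84/145. Taking a = 84/145: M21 - M12 = -4032/4205, M13 - M31 = -21168/21025, M32 - M23 = 5376/4205, giving b12 = 12/29, b13 = -63/145, b23 = -16/29, i.e. R = 84/145 + 12/29*e12 - 63/145*e13 - 16/29*e23.
Its e12 coefficient is already positive.
Answer: 84/145 + 12/29*e12 - 63/145*e13 - 16/29*e23. Note: both R and -R realise this M (trace 7199/21025); the covering map identifies them, and the e12-coefficient sign is the tie-breaker.


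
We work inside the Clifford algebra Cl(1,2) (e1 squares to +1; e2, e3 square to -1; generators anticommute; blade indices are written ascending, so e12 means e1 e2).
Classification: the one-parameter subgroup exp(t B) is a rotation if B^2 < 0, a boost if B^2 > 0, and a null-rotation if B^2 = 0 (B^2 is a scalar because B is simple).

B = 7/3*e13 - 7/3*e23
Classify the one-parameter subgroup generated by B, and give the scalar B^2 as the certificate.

B^2 term by term: the squares give (7/3)^2*(e13)^2 + (-7/3)^2*(e23)^2 = 49/9*(+1) + 49/9*(-1) = 0 (each basis 2-blade squares to minus the product of its generators' squares); cross terms between blades sharing an index anticommute and cancel. So B^2 = 0.
Answer: null-rotation, certificate B^2 = 0. Because 0 is invariant under every versor sandwich, the classification follows from its sign alone.


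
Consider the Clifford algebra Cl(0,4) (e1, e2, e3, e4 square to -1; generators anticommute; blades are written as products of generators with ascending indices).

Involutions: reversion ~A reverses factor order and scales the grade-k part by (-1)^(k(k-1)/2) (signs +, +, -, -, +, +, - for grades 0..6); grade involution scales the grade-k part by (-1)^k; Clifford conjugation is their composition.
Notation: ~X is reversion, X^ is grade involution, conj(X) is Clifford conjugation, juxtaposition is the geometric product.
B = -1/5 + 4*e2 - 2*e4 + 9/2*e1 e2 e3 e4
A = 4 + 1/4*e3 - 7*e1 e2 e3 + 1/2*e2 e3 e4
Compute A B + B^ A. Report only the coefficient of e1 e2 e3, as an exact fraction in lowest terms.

first term: -4/5 - 9/4*e1 + 16*e2 - 1/20*e3 - 79/2*e4 - 28*e1 e3 - 5/2*e3 e4 + 7/5*e1 e2 e3 - 9/8*e1 e2 e4 - 1/10*e2 e3 e4 + 32*e1 e2 e3 e4
second term: -4/5 + 9/4*e1 - 16*e2 - 1/20*e3 + 79/2*e4 + 28*e1 e3 - 2*e2 e3 + 3/2*e3 e4 + 7/5*e1 e2 e3 + 9/8*e1 e2 e4 - 1/10*e2 e3 e4 + 32*e1 e2 e3 e4
Answer: 14/5


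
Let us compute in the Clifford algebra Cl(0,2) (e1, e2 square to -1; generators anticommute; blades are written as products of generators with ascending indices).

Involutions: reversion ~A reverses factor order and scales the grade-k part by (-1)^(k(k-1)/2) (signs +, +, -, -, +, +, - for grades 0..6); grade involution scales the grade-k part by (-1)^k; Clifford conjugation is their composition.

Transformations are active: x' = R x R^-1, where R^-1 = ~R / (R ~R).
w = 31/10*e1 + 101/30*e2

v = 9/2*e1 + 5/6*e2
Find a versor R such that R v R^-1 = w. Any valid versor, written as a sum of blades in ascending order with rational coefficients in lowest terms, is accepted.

Here q(v) = q(w) = -377/18; the classical choice R = v + w = 38/5*e1 + 21/5*e2 then realises v -> w under the sandwich.
Answer: 38/5*e1 + 21/5*e2


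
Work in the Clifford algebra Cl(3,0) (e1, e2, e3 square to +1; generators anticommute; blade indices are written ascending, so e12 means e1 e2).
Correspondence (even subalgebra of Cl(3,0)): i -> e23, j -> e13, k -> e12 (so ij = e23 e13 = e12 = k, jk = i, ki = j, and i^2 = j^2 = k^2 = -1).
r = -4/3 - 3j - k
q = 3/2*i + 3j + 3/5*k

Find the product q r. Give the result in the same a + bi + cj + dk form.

In blades: q = 3/5*e12 + 3*e13 + 3/2*e23, r = -4/3 - e12 - 3*e13.
Distribute q over r term by term (generator squares from the signature, products reordered to ascending indices): (3/5*e12)*r = 3/5 - 4/5*e12 + 9/5*e23; (3*e13)*r = 9 - 4*e13 - 3*e23; (3/2*e23)*r = -9/2*e12 + 3/2*e13 - 2*e23.
Sum: 48/5 - 53/10*e12 - 5/2*e13 - 16/5*e23; translating back through the correspondence:
Answer: 48/5 - 16/5*i - 5/2*j - 53/10*k


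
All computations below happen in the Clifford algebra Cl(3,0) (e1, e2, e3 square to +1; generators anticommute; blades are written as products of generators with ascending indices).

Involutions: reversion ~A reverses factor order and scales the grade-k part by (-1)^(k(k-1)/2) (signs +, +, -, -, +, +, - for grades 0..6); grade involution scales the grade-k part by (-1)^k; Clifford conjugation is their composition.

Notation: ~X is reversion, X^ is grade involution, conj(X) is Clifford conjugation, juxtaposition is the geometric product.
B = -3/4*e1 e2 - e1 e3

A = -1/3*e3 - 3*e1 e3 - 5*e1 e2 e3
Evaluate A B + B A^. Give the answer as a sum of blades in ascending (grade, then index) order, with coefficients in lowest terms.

first term: -3 - 1/3*e1 + 5*e2 - 15/4*e3 + 9/4*e2 e3 + 1/4*e1 e2 e3
second term: -3 - 1/3*e1 - 5*e2 + 15/4*e3 - 9/4*e2 e3 - 1/4*e1 e2 e3
Answer: -6 - 2/3*e1


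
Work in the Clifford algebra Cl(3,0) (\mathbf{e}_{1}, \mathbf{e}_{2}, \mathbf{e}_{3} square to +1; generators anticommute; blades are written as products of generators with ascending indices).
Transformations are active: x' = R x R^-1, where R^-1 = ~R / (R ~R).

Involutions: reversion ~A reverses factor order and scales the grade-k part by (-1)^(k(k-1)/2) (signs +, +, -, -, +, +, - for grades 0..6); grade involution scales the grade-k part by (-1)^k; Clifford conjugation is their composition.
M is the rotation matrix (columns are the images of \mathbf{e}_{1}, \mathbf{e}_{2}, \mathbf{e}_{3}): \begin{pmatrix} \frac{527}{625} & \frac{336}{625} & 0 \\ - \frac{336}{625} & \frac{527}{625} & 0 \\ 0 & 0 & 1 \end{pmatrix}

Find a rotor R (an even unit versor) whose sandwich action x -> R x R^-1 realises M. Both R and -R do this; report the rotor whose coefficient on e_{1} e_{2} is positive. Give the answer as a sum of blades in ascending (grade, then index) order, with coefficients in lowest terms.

Method: write R = a + b12*e_{1} e_{2} + b13*e_{1} e_{3} + b23*e_{2} e_{3} with a^2 + b12^2 + b13^2 + b23^2 = 1 (so R^-1 = ~R). Expanding the columns R e_j ~R gives tr M = 4a^2 - 1 and, from the antisymmetric part, M21 - M12 = -4a*b12, M13 - M31 = 4a*b13, M32 - M23 = -4a*b23.
Here tr M = \frac{1679}{625}, so a^2 = (1 + tr M)/4 = \frac{576}{625} and a = ±\frac{24}{25}. Taking a = \frac{24}{25}: M21 - M12 = -\frac{672}{625}, M13 - M31 = 0, M32 - M23 = 0, giving b12 = \frac{7}{25}, b13 = 0, b23 = 0, i.e. R = \frac{24}{25} + \frac{7}{25} e_{1} e_{2}.
Its e_{1} e_{2} coefficient is already positive.
Answer: \frac{24}{25} + \frac{7}{25} e_{1} e_{2}. Uniqueness: Spin(3) -> SO(3) maps R and -R to the same rotation of trace \frac{1679}{625}; fixing the sign of the e_{1} e_{2} coefficient removes the ambiguity.


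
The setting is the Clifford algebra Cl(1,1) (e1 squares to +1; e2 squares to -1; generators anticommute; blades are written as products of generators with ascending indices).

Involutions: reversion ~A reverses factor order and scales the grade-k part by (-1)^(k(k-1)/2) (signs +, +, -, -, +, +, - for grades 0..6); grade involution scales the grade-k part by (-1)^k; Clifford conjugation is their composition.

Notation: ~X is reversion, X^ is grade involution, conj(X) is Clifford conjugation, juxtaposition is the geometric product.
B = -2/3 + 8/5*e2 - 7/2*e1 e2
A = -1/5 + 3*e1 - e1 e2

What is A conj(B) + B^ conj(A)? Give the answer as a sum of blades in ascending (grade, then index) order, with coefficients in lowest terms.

first term: -101/30 - 18/5*e1 + 541/50*e2 - 29/6*e1 e2
second term: -101/30 + 2/5*e1 - 509/50*e2 - 143/30*e1 e2
Answer: -101/15 - 16/5*e1 + 16/25*e2 - 48/5*e1 e2


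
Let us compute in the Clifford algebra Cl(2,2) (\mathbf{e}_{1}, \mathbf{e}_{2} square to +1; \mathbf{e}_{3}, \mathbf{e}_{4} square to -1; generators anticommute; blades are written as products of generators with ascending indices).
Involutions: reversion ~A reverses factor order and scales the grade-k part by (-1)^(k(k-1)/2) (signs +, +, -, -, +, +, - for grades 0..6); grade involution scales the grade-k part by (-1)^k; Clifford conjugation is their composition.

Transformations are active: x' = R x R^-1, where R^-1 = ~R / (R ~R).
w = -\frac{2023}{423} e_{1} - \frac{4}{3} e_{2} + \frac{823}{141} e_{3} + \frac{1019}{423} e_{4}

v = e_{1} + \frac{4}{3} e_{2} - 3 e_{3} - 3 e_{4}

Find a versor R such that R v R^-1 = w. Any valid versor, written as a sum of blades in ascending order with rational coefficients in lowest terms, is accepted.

Here q(v) = q(w) = -\frac{137}{9}; the classical choice R = v + w = -\frac{1600}{423} e_{1} + \frac{400}{141} e_{3} - \frac{250}{423} e_{4} then realises v -> w under the sandwich.
Answer: -\frac{1600}{423} e_{1} + \frac{400}{141} e_{3} - \frac{250}{423} e_{4}


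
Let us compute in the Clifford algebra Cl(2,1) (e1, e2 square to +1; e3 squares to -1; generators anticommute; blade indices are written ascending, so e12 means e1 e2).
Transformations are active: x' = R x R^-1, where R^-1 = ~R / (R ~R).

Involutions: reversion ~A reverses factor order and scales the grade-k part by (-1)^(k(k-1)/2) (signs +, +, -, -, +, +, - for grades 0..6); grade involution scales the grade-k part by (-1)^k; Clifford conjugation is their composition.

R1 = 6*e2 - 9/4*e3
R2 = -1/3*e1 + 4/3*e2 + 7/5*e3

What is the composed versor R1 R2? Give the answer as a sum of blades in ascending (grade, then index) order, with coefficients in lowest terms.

Distribute over the terms of R1 (each basis-blade product reordered to ascending indices, repeated generators contracted through their squares):
(6*e2) R2 = 8 + 2*e12 + 42/5*e23
(-9/4*e3) R2 = 63/20 - 3/4*e13 + 3*e23
Summing the partial products and collecting blades:
Answer: 223/20 + 2*e12 - 3/4*e13 + 57/5*e23


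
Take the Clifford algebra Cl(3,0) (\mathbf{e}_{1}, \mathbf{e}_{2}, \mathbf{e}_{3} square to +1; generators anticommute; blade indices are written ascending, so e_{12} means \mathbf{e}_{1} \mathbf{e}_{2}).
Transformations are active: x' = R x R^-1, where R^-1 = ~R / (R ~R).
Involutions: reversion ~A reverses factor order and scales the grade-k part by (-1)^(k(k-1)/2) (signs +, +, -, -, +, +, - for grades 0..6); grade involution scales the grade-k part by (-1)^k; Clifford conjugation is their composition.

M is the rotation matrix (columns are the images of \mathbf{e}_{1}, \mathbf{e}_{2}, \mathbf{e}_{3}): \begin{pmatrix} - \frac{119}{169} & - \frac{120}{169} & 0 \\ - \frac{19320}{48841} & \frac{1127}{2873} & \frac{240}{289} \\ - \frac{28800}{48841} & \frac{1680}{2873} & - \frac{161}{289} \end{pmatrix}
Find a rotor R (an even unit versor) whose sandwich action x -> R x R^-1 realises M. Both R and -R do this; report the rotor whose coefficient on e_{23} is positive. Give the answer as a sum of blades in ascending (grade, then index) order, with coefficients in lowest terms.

Method: write R = a + b12*e_{12} + b13*e_{13} + b23*e_{23} with a^2 + b12^2 + b13^2 + b23^2 = 1 (so R^-1 = ~R). Expanding the columns R e_j ~R gives tr M = 4a^2 - 1 and, from the antisymmetric part, M21 - M12 = -4a*b12, M13 - M31 = 4a*b13, M32 - M23 = -4a*b23.
Here tr M = -\frac{42441}{48841}, so a^2 = (1 + tr M)/4 = \frac{1600}{48841} and a = ±\frac{40}{221}. Taking a = \frac{40}{221}: M21 - M12 = \frac{15360}{48841}, M13 - M31 = \frac{28800}{48841}, M32 - M23 = -\frac{12000}{48841}, giving b12 = -\frac{96}{221}, b13 = \frac{180}{221}, b23 = \frac{75}{221}, i.e. R = \frac{40}{221} - \frac{96}{221} e_{12} + \frac{180}{221} e_{13} + \frac{75}{221} e_{23}.
Its e_{23} coefficient is already positive.
Answer: \frac{40}{221} - \frac{96}{221} e_{12} + \frac{180}{221} e_{13} + \frac{75}{221} e_{23}. Note: both R and -R realise this M (trace -\frac{42441}{48841}); the covering map identifies them, and the e_{23}-coefficient sign is the tie-breaker.
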